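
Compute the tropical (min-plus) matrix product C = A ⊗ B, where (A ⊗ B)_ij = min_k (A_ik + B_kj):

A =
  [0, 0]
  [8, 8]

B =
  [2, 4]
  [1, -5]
A ⊗ B =
  [1, -5]
  [9, 3]

Apply the min-plus product entry-by-entry:
  C[0][0] = min over k of (A[0][0] + B[0][0] = 0 + 2 = 2, A[0][1] + B[1][0] = 0 + 1 = 1) = 1 (attained at k = 1)
  C[0][1] = min over k of (A[0][0] + B[0][1] = 0 + 4 = 4, A[0][1] + B[1][1] = 0 + -5 = -5) = -5 (attained at k = 1)
  C[1][0] = min over k of (A[1][0] + B[0][0] = 8 + 2 = 10, A[1][1] + B[1][0] = 8 + 1 = 9) = 9 (attained at k = 1)
  C[1][1] = min over k of (A[1][0] + B[0][1] = 8 + 4 = 12, A[1][1] + B[1][1] = 8 + -5 = 3) = 3 (attained at k = 1)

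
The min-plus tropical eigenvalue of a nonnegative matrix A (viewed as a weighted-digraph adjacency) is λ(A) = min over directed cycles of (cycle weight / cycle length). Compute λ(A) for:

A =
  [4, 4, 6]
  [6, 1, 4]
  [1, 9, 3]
λ(A) = 1

Enumerate directed cycles and compute their means (weight / length). Sample:
  cycle 0 → 0: weight = 4, length = 1, mean = 4/1 ≈ 4.000
  cycle 1 → 1: weight = 1, length = 1, mean = 1/1 ≈ 1.000
  cycle 2 → 2: weight = 3, length = 1, mean = 3/1 ≈ 3.000
  cycle 0 → 1 → 0: weight = 10, length = 2, mean = 10/2 ≈ 5.000
  cycle 0 → 2 → 0: weight = 7, length = 2, mean = 7/2 ≈ 3.500
  cycle 1 → 0 → 1: weight = 10, length = 2, mean = 10/2 ≈ 5.000
Minimum mean = 1.000, attained e.g. along the cycle 1 → 1 with weight 1 and length 1. So λ(A) = 1/1 = 1.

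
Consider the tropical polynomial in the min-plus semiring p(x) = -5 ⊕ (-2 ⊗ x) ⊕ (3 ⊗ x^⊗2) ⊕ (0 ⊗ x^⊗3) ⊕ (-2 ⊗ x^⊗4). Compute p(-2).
p(-2) = -10

A tropical monomial a ⊗ x^⊗i evaluates to a + i · x. Evaluating each term at x = -2:
  Term 0 contributes -5 + 0 · -2 = -5
  Term 1 contributes -2 + 1 · -2 = -4
  Term 2 contributes 3 + 2 · -2 = -1
  Term 3 contributes 0 + 3 · -2 = -6
  Term 4 contributes -2 + 4 · -2 = -10
p(-2) = ⊕ of these = min[-5, -4, -1, -6, -10] = -10.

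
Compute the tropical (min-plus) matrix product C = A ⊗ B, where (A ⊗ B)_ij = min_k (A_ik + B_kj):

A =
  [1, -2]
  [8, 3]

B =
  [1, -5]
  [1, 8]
A ⊗ B =
  [-1, -4]
  [4, 3]

Apply the min-plus product entry-by-entry:
  C[0][0] = min over k of (A[0][0] + B[0][0] = 1 + 1 = 2, A[0][1] + B[1][0] = -2 + 1 = -1) = -1 (attained at k = 1)
  C[0][1] = min over k of (A[0][0] + B[0][1] = 1 + -5 = -4, A[0][1] + B[1][1] = -2 + 8 = 6) = -4 (attained at k = 0)
  C[1][0] = min over k of (A[1][0] + B[0][0] = 8 + 1 = 9, A[1][1] + B[1][0] = 3 + 1 = 4) = 4 (attained at k = 1)
  C[1][1] = min over k of (A[1][0] + B[0][1] = 8 + -5 = 3, A[1][1] + B[1][1] = 3 + 8 = 11) = 3 (attained at k = 0)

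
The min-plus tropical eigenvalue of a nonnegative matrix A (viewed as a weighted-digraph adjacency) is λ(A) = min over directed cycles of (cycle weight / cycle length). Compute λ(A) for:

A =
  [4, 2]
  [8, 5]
λ(A) = 4

Enumerate directed cycles and compute their means (weight / length). Sample:
  cycle 0 → 0: weight = 4, length = 1, mean = 4/1 ≈ 4.000
  cycle 1 → 1: weight = 5, length = 1, mean = 5/1 ≈ 5.000
  cycle 0 → 1 → 0: weight = 10, length = 2, mean = 10/2 ≈ 5.000
  cycle 1 → 0 → 1: weight = 10, length = 2, mean = 10/2 ≈ 5.000
Minimum mean = 4.000, attained e.g. along the cycle 0 → 0 with weight 4 and length 1. So λ(A) = 4/1 = 4.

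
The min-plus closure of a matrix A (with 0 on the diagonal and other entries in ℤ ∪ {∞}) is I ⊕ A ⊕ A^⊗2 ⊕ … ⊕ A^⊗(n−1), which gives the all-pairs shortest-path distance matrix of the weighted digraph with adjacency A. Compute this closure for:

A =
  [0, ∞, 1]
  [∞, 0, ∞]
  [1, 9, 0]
Closure =
  [0, 10, 1]
  [∞, 0, ∞]
  [1, 9, 0]

This is the Floyd-Warshall all-pairs shortest-path computation. For each intermediate vertex k = 0, 1, …, 2, update dist[i][j] ← min(dist[i][j], dist[i][k] + dist[k][j]). The final matrix gives, for each (i, j), the minimum total weight of any directed path from i to j (possibly empty when i = j).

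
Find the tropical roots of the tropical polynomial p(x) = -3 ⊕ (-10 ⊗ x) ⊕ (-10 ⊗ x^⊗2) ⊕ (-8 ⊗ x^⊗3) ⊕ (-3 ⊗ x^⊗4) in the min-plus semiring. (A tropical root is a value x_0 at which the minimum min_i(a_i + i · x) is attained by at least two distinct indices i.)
Roots: {-5, -2, 0, 7}

Each tropical root is a break point of the lower envelope of the lines y = a_i + i · x (there are 5 lines, with slopes 0, 1, ..., 4). Only the lines that attain the minimum somewhere contribute to roots; other lines are dominated. Here the surviving (envelope) indices are i = 4, i = 3, i = 2, i = 1, i = 0.
Intersections between consecutive envelope lines give the roots: for adjacent envelope indices i < j the intersection is x = (a_i − a_j) / (j − i). Reading off the sorted break points: {-5, -2, 0, 7}.
Verification: at each break x_0, at least two indices attain the minimum of min_i(a_i + i · x_0).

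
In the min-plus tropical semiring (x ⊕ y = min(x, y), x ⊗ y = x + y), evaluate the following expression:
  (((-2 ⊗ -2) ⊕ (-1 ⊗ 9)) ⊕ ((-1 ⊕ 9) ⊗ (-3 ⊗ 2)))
(((-2 ⊗ -2) ⊕ (-1 ⊗ 9)) ⊕ ((-1 ⊕ 9) ⊗ (-3 ⊗ 2))) = -4

Expand innermost to outermost. Recall ⊕ takes the minimum of its arguments and ⊗ takes their sum. Working out the expression (((-2 ⊗ -2) ⊕ (-1 ⊗ 9)) ⊕ ((-1 ⊕ 9) ⊗ (-3 ⊗ 2))) gives -4.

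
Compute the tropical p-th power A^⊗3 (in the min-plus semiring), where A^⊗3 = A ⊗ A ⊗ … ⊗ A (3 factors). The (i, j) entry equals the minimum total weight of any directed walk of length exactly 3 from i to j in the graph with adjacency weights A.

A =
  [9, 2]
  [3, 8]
A^⊗3 =
  [13, 7]
  [8, 13]

Each entry (A^⊗3)_ij equals the minimum over all length-3 walks i = v_0 → v_1 → … → v_3 = j of Σ_t A[v_t][v_{t+1}]. For example, for (i, j) = (0, 1) we minimise over 4 possible intermediate vertex sequences; the minimum is 7, attained along the walk 0 → 1 → 0 → 1.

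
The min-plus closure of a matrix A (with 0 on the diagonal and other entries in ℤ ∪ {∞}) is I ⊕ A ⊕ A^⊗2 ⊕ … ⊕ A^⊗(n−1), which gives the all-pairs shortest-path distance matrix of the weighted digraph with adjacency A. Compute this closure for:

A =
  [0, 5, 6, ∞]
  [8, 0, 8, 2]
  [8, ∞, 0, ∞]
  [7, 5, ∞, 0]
Closure =
  [0, 5, 6, 7]
  [8, 0, 8, 2]
  [8, 13, 0, 15]
  [7, 5, 13, 0]

This is the Floyd-Warshall all-pairs shortest-path computation. For each intermediate vertex k = 0, 1, …, 3, update dist[i][j] ← min(dist[i][j], dist[i][k] + dist[k][j]). The final matrix gives, for each (i, j), the minimum total weight of any directed path from i to j (possibly empty when i = j).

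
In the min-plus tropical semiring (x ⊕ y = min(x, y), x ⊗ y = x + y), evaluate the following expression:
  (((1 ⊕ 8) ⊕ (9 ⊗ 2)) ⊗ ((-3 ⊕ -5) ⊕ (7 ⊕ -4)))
(((1 ⊕ 8) ⊕ (9 ⊗ 2)) ⊗ ((-3 ⊕ -5) ⊕ (7 ⊕ -4))) = -4

Expand innermost to outermost. Recall ⊕ takes the minimum of its arguments and ⊗ takes their sum. Working out the expression (((1 ⊕ 8) ⊕ (9 ⊗ 2)) ⊗ ((-3 ⊕ -5) ⊕ (7 ⊕ -4))) gives -4.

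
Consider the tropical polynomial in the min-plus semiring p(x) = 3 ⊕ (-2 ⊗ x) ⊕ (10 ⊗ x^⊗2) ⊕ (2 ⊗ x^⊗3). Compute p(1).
p(1) = -1

A tropical monomial a ⊗ x^⊗i evaluates to a + i · x. Evaluating each term at x = 1:
  Term 0 contributes 3 + 0 · 1 = 3
  Term 1 contributes -2 + 1 · 1 = -1
  Term 2 contributes 10 + 2 · 1 = 12
  Term 3 contributes 2 + 3 · 1 = 5
p(1) = ⊕ of these = min[3, -1, 12, 5] = -1.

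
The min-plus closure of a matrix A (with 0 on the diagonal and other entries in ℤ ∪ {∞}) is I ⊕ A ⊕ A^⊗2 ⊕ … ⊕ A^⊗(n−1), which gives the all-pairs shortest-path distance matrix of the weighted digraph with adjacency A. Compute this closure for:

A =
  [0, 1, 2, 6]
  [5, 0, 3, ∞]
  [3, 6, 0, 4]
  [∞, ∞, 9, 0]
Closure =
  [0, 1, 2, 6]
  [5, 0, 3, 7]
  [3, 4, 0, 4]
  [12, 13, 9, 0]

This is the Floyd-Warshall all-pairs shortest-path computation. For each intermediate vertex k = 0, 1, …, 3, update dist[i][j] ← min(dist[i][j], dist[i][k] + dist[k][j]). The final matrix gives, for each (i, j), the minimum total weight of any directed path from i to j (possibly empty when i = j).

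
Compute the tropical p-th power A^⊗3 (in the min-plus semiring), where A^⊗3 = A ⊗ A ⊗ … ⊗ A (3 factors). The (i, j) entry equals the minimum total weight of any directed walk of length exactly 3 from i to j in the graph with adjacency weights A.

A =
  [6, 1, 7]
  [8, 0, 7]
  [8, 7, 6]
A^⊗3 =
  [9, 1, 8]
  [8, 0, 7]
  [15, 7, 14]

Each entry (A^⊗3)_ij equals the minimum over all length-3 walks i = v_0 → v_1 → … → v_3 = j of Σ_t A[v_t][v_{t+1}]. For example, for (i, j) = (0, 2) we minimise over 9 possible intermediate vertex sequences; the minimum is 8, attained along the walk 0 → 1 → 1 → 2.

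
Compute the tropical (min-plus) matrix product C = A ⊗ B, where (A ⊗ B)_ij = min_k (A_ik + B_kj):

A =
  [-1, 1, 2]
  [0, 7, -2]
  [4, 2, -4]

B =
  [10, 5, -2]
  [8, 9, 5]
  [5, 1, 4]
A ⊗ B =
  [7, 3, -3]
  [3, -1, -2]
  [1, -3, 0]

Apply the min-plus product entry-by-entry:
  C[0][0] = min over k of (A[0][0] + B[0][0] = -1 + 10 = 9, A[0][1] + B[1][0] = 1 + 8 = 9, A[0][2] + B[2][0] = 2 + 5 = 7) = 7 (attained at k = 2)
  C[0][1] = min over k of (A[0][0] + B[0][1] = -1 + 5 = 4, A[0][1] + B[1][1] = 1 + 9 = 10, A[0][2] + B[2][1] = 2 + 1 = 3) = 3 (attained at k = 2)
  C[0][2] = min over k of (A[0][0] + B[0][2] = -1 + -2 = -3, A[0][1] + B[1][2] = 1 + 5 = 6, A[0][2] + B[2][2] = 2 + 4 = 6) = -3 (attained at k = 0)
  C[1][0] = min over k of (A[1][0] + B[0][0] = 0 + 10 = 10, A[1][1] + B[1][0] = 7 + 8 = 15, A[1][2] + B[2][0] = -2 + 5 = 3) = 3 (attained at k = 2)
  C[1][1] = min over k of (A[1][0] + B[0][1] = 0 + 5 = 5, A[1][1] + B[1][1] = 7 + 9 = 16, A[1][2] + B[2][1] = -2 + 1 = -1) = -1 (attained at k = 2)
  C[1][2] = min over k of (A[1][0] + B[0][2] = 0 + -2 = -2, A[1][1] + B[1][2] = 7 + 5 = 12, A[1][2] + B[2][2] = -2 + 4 = 2) = -2 (attained at k = 0)
  C[2][0] = min over k of (A[2][0] + B[0][0] = 4 + 10 = 14, A[2][1] + B[1][0] = 2 + 8 = 10, A[2][2] + B[2][0] = -4 + 5 = 1) = 1 (attained at k = 2)
  C[2][1] = min over k of (A[2][0] + B[0][1] = 4 + 5 = 9, A[2][1] + B[1][1] = 2 + 9 = 11, A[2][2] + B[2][1] = -4 + 1 = -3) = -3 (attained at k = 2)
  C[2][2] = min over k of (A[2][0] + B[0][2] = 4 + -2 = 2, A[2][1] + B[1][2] = 2 + 5 = 7, A[2][2] + B[2][2] = -4 + 4 = 0) = 0 (attained at k = 2)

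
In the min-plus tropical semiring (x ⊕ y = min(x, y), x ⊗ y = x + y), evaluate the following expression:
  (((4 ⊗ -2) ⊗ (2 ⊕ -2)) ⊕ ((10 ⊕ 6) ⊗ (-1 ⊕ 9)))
(((4 ⊗ -2) ⊗ (2 ⊕ -2)) ⊕ ((10 ⊕ 6) ⊗ (-1 ⊕ 9))) = 0

Expand innermost to outermost. Recall ⊕ takes the minimum of its arguments and ⊗ takes their sum. Working out the expression (((4 ⊗ -2) ⊗ (2 ⊕ -2)) ⊕ ((10 ⊕ 6) ⊗ (-1 ⊕ 9))) gives 0.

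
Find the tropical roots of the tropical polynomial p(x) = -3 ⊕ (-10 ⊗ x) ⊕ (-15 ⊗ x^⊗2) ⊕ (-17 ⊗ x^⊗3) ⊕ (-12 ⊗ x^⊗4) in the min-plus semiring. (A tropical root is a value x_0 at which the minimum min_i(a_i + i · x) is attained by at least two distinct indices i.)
Roots: {-5, 2, 5, 7}

Each tropical root is a break point of the lower envelope of the lines y = a_i + i · x (there are 5 lines, with slopes 0, 1, ..., 4). Only the lines that attain the minimum somewhere contribute to roots; other lines are dominated. Here the surviving (envelope) indices are i = 4, i = 3, i = 2, i = 1, i = 0.
Intersections between consecutive envelope lines give the roots: for adjacent envelope indices i < j the intersection is x = (a_i − a_j) / (j − i). Reading off the sorted break points: {-5, 2, 5, 7}.
Verification: at each break x_0, at least two indices attain the minimum of min_i(a_i + i · x_0).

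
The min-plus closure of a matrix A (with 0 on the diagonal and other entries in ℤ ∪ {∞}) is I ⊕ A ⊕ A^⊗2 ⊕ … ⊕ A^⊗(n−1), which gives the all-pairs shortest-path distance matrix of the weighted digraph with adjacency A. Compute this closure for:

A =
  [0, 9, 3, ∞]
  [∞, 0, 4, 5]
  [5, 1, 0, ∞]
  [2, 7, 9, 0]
Closure =
  [0, 4, 3, 9]
  [7, 0, 4, 5]
  [5, 1, 0, 6]
  [2, 6, 5, 0]

This is the Floyd-Warshall all-pairs shortest-path computation. For each intermediate vertex k = 0, 1, …, 3, update dist[i][j] ← min(dist[i][j], dist[i][k] + dist[k][j]). The final matrix gives, for each (i, j), the minimum total weight of any directed path from i to j (possibly empty when i = j).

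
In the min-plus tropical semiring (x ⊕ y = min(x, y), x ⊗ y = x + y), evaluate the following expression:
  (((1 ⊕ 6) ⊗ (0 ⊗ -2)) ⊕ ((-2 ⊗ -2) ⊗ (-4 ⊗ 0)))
(((1 ⊕ 6) ⊗ (0 ⊗ -2)) ⊕ ((-2 ⊗ -2) ⊗ (-4 ⊗ 0))) = -8

Expand innermost to outermost. Recall ⊕ takes the minimum of its arguments and ⊗ takes their sum. Working out the expression (((1 ⊕ 6) ⊗ (0 ⊗ -2)) ⊕ ((-2 ⊗ -2) ⊗ (-4 ⊗ 0))) gives -8.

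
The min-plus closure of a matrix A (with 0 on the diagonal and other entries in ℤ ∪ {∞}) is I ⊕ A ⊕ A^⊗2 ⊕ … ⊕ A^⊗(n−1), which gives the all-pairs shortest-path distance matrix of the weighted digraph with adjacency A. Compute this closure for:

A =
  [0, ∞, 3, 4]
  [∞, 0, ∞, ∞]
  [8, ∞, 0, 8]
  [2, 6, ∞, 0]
Closure =
  [0, 10, 3, 4]
  [∞, 0, ∞, ∞]
  [8, 14, 0, 8]
  [2, 6, 5, 0]

This is the Floyd-Warshall all-pairs shortest-path computation. For each intermediate vertex k = 0, 1, …, 3, update dist[i][j] ← min(dist[i][j], dist[i][k] + dist[k][j]). The final matrix gives, for each (i, j), the minimum total weight of any directed path from i to j (possibly empty when i = j).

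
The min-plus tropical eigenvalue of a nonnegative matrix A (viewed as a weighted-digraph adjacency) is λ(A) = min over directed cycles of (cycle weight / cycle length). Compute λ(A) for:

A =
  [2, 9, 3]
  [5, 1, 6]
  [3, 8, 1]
λ(A) = 1

Enumerate directed cycles and compute their means (weight / length). Sample:
  cycle 0 → 0: weight = 2, length = 1, mean = 2/1 ≈ 2.000
  cycle 1 → 1: weight = 1, length = 1, mean = 1/1 ≈ 1.000
  cycle 2 → 2: weight = 1, length = 1, mean = 1/1 ≈ 1.000
  cycle 0 → 1 → 0: weight = 14, length = 2, mean = 14/2 ≈ 7.000
  cycle 0 → 2 → 0: weight = 6, length = 2, mean = 6/2 ≈ 3.000
  cycle 1 → 0 → 1: weight = 14, length = 2, mean = 14/2 ≈ 7.000
Minimum mean = 1.000, attained e.g. along the cycle 1 → 1 with weight 1 and length 1. So λ(A) = 1/1 = 1.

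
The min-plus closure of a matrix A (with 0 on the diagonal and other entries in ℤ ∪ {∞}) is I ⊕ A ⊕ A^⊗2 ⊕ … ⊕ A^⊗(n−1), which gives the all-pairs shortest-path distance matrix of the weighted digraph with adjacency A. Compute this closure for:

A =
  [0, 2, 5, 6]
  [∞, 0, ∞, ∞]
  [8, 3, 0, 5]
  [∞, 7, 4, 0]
Closure =
  [0, 2, 5, 6]
  [∞, 0, ∞, ∞]
  [8, 3, 0, 5]
  [12, 7, 4, 0]

This is the Floyd-Warshall all-pairs shortest-path computation. For each intermediate vertex k = 0, 1, …, 3, update dist[i][j] ← min(dist[i][j], dist[i][k] + dist[k][j]). The final matrix gives, for each (i, j), the minimum total weight of any directed path from i to j (possibly empty when i = j).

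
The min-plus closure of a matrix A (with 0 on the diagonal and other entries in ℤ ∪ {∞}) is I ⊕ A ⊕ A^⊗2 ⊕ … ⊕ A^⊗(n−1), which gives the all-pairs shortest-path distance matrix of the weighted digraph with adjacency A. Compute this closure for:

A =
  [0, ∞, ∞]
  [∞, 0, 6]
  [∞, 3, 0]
Closure =
  [0, ∞, ∞]
  [∞, 0, 6]
  [∞, 3, 0]

This is the Floyd-Warshall all-pairs shortest-path computation. For each intermediate vertex k = 0, 1, …, 2, update dist[i][j] ← min(dist[i][j], dist[i][k] + dist[k][j]). The final matrix gives, for each (i, j), the minimum total weight of any directed path from i to j (possibly empty when i = j).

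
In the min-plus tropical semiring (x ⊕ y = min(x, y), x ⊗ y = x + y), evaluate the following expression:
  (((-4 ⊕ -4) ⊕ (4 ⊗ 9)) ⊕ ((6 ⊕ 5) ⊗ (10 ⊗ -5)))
(((-4 ⊕ -4) ⊕ (4 ⊗ 9)) ⊕ ((6 ⊕ 5) ⊗ (10 ⊗ -5))) = -4

Expand innermost to outermost. Recall ⊕ takes the minimum of its arguments and ⊗ takes their sum. Working out the expression (((-4 ⊕ -4) ⊕ (4 ⊗ 9)) ⊕ ((6 ⊕ 5) ⊗ (10 ⊗ -5))) gives -4.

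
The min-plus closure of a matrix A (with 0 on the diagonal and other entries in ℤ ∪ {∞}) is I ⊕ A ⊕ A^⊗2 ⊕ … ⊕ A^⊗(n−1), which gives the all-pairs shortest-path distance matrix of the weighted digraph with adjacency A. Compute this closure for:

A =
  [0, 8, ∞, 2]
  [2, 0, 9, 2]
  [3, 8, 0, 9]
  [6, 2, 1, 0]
Closure =
  [0, 4, 3, 2]
  [2, 0, 3, 2]
  [3, 7, 0, 5]
  [4, 2, 1, 0]

This is the Floyd-Warshall all-pairs shortest-path computation. For each intermediate vertex k = 0, 1, …, 3, update dist[i][j] ← min(dist[i][j], dist[i][k] + dist[k][j]). The final matrix gives, for each (i, j), the minimum total weight of any directed path from i to j (possibly empty when i = j).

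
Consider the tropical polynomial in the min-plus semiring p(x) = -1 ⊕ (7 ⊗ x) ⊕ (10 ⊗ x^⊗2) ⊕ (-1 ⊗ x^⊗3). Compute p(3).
p(3) = -1

A tropical monomial a ⊗ x^⊗i evaluates to a + i · x. Evaluating each term at x = 3:
  Term 0 contributes -1 + 0 · 3 = -1
  Term 1 contributes 7 + 1 · 3 = 10
  Term 2 contributes 10 + 2 · 3 = 16
  Term 3 contributes -1 + 3 · 3 = 8
p(3) = ⊕ of these = min[-1, 10, 16, 8] = -1.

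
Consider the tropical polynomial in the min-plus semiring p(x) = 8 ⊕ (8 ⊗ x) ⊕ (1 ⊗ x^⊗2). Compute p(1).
p(1) = 3

A tropical monomial a ⊗ x^⊗i evaluates to a + i · x. Evaluating each term at x = 1:
  Term 0 contributes 8 + 0 · 1 = 8
  Term 1 contributes 8 + 1 · 1 = 9
  Term 2 contributes 1 + 2 · 1 = 3
p(1) = ⊕ of these = min[8, 9, 3] = 3.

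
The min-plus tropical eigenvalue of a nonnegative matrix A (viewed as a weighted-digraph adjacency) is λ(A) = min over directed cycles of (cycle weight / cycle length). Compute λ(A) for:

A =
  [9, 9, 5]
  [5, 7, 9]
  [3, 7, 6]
λ(A) = 4

Enumerate directed cycles and compute their means (weight / length). Sample:
  cycle 0 → 0: weight = 9, length = 1, mean = 9/1 ≈ 9.000
  cycle 1 → 1: weight = 7, length = 1, mean = 7/1 ≈ 7.000
  cycle 2 → 2: weight = 6, length = 1, mean = 6/1 ≈ 6.000
  cycle 0 → 1 → 0: weight = 14, length = 2, mean = 14/2 ≈ 7.000
  cycle 0 → 2 → 0: weight = 8, length = 2, mean = 8/2 ≈ 4.000
  cycle 1 → 0 → 1: weight = 14, length = 2, mean = 14/2 ≈ 7.000
Minimum mean = 4.000, attained e.g. along the cycle 0 → 2 → 0 with weight 8 and length 2. So λ(A) = 8/2 = 4.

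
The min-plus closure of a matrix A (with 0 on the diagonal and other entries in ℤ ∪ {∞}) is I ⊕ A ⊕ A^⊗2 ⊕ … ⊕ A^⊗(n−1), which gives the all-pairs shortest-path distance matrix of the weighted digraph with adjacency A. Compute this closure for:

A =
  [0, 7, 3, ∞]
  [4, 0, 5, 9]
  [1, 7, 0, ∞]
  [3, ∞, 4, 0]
Closure =
  [0, 7, 3, 16]
  [4, 0, 5, 9]
  [1, 7, 0, 16]
  [3, 10, 4, 0]

This is the Floyd-Warshall all-pairs shortest-path computation. For each intermediate vertex k = 0, 1, …, 3, update dist[i][j] ← min(dist[i][j], dist[i][k] + dist[k][j]). The final matrix gives, for each (i, j), the minimum total weight of any directed path from i to j (possibly empty when i = j).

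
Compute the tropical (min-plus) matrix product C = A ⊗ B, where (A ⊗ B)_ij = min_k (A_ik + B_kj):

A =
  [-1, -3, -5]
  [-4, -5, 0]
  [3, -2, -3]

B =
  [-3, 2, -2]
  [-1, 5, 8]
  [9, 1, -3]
A ⊗ B =
  [-4, -4, -8]
  [-7, -2, -6]
  [-3, -2, -6]

Apply the min-plus product entry-by-entry:
  C[0][0] = min over k of (A[0][0] + B[0][0] = -1 + -3 = -4, A[0][1] + B[1][0] = -3 + -1 = -4, A[0][2] + B[2][0] = -5 + 9 = 4) = -4 (attained at k = 0)
  C[0][1] = min over k of (A[0][0] + B[0][1] = -1 + 2 = 1, A[0][1] + B[1][1] = -3 + 5 = 2, A[0][2] + B[2][1] = -5 + 1 = -4) = -4 (attained at k = 2)
  C[0][2] = min over k of (A[0][0] + B[0][2] = -1 + -2 = -3, A[0][1] + B[1][2] = -3 + 8 = 5, A[0][2] + B[2][2] = -5 + -3 = -8) = -8 (attained at k = 2)
  C[1][0] = min over k of (A[1][0] + B[0][0] = -4 + -3 = -7, A[1][1] + B[1][0] = -5 + -1 = -6, A[1][2] + B[2][0] = 0 + 9 = 9) = -7 (attained at k = 0)
  C[1][1] = min over k of (A[1][0] + B[0][1] = -4 + 2 = -2, A[1][1] + B[1][1] = -5 + 5 = 0, A[1][2] + B[2][1] = 0 + 1 = 1) = -2 (attained at k = 0)
  C[1][2] = min over k of (A[1][0] + B[0][2] = -4 + -2 = -6, A[1][1] + B[1][2] = -5 + 8 = 3, A[1][2] + B[2][2] = 0 + -3 = -3) = -6 (attained at k = 0)
  C[2][0] = min over k of (A[2][0] + B[0][0] = 3 + -3 = 0, A[2][1] + B[1][0] = -2 + -1 = -3, A[2][2] + B[2][0] = -3 + 9 = 6) = -3 (attained at k = 1)
  C[2][1] = min over k of (A[2][0] + B[0][1] = 3 + 2 = 5, A[2][1] + B[1][1] = -2 + 5 = 3, A[2][2] + B[2][1] = -3 + 1 = -2) = -2 (attained at k = 2)
  C[2][2] = min over k of (A[2][0] + B[0][2] = 3 + -2 = 1, A[2][1] + B[1][2] = -2 + 8 = 6, A[2][2] + B[2][2] = -3 + -3 = -6) = -6 (attained at k = 2)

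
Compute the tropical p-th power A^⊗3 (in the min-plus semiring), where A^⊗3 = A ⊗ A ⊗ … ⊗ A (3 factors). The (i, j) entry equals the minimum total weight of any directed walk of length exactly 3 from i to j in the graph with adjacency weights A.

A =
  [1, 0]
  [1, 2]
A^⊗3 =
  [2, 1]
  [2, 2]

Each entry (A^⊗3)_ij equals the minimum over all length-3 walks i = v_0 → v_1 → … → v_3 = j of Σ_t A[v_t][v_{t+1}]. For example, for (i, j) = (0, 1) we minimise over 4 possible intermediate vertex sequences; the minimum is 1, attained along the walk 0 → 1 → 0 → 1.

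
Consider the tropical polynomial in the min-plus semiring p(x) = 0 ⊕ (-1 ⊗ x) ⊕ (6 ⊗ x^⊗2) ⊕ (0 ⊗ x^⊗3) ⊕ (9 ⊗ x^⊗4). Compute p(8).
p(8) = 0

A tropical monomial a ⊗ x^⊗i evaluates to a + i · x. Evaluating each term at x = 8:
  Term 0 contributes 0 + 0 · 8 = 0
  Term 1 contributes -1 + 1 · 8 = 7
  Term 2 contributes 6 + 2 · 8 = 22
  Term 3 contributes 0 + 3 · 8 = 24
  Term 4 contributes 9 + 4 · 8 = 41
p(8) = ⊕ of these = min[0, 7, 22, 24, 41] = 0.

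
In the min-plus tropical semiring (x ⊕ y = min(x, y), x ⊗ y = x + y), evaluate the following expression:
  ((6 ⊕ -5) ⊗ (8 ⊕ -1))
((6 ⊕ -5) ⊗ (8 ⊕ -1)) = -6

Expand innermost to outermost. Recall ⊕ takes the minimum of its arguments and ⊗ takes their sum. Working out the expression ((6 ⊕ -5) ⊗ (8 ⊕ -1)) gives -6.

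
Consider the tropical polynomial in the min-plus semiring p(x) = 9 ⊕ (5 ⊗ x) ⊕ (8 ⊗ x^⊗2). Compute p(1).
p(1) = 6

A tropical monomial a ⊗ x^⊗i evaluates to a + i · x. Evaluating each term at x = 1:
  Term 0 contributes 9 + 0 · 1 = 9
  Term 1 contributes 5 + 1 · 1 = 6
  Term 2 contributes 8 + 2 · 1 = 10
p(1) = ⊕ of these = min[9, 6, 10] = 6.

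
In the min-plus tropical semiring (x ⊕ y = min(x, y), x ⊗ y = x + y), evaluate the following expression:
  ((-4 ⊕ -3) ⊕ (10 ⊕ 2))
((-4 ⊕ -3) ⊕ (10 ⊕ 2)) = -4

Expand innermost to outermost. Recall ⊕ takes the minimum of its arguments and ⊗ takes their sum. Working out the expression ((-4 ⊕ -3) ⊕ (10 ⊕ 2)) gives -4.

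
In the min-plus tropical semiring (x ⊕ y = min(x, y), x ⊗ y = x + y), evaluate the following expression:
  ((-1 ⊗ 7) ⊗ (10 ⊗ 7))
((-1 ⊗ 7) ⊗ (10 ⊗ 7)) = 23

Expand innermost to outermost. Recall ⊕ takes the minimum of its arguments and ⊗ takes their sum. Working out the expression ((-1 ⊗ 7) ⊗ (10 ⊗ 7)) gives 23.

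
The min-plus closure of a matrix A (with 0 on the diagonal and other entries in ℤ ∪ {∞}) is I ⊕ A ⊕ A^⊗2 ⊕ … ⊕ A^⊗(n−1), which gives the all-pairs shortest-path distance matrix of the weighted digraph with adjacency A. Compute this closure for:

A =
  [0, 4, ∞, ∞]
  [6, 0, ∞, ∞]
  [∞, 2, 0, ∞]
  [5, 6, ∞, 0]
Closure =
  [0, 4, ∞, ∞]
  [6, 0, ∞, ∞]
  [8, 2, 0, ∞]
  [5, 6, ∞, 0]

This is the Floyd-Warshall all-pairs shortest-path computation. For each intermediate vertex k = 0, 1, …, 3, update dist[i][j] ← min(dist[i][j], dist[i][k] + dist[k][j]). The final matrix gives, for each (i, j), the minimum total weight of any directed path from i to j (possibly empty when i = j).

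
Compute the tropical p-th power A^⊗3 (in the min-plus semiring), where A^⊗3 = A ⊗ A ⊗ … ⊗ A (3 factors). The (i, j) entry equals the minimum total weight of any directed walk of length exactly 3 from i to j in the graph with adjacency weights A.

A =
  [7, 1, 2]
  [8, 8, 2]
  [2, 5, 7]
A^⊗3 =
  [5, 5, 6]
  [11, 5, 6]
  [6, 9, 5]

Each entry (A^⊗3)_ij equals the minimum over all length-3 walks i = v_0 → v_1 → … → v_3 = j of Σ_t A[v_t][v_{t+1}]. For example, for (i, j) = (0, 2) we minimise over 9 possible intermediate vertex sequences; the minimum is 6, attained along the walk 0 → 2 → 0 → 2.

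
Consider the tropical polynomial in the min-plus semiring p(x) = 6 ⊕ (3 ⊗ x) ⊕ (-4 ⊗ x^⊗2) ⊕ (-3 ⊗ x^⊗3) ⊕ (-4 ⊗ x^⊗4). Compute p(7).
p(7) = 6

A tropical monomial a ⊗ x^⊗i evaluates to a + i · x. Evaluating each term at x = 7:
  Term 0 contributes 6 + 0 · 7 = 6
  Term 1 contributes 3 + 1 · 7 = 10
  Term 2 contributes -4 + 2 · 7 = 10
  Term 3 contributes -3 + 3 · 7 = 18
  Term 4 contributes -4 + 4 · 7 = 24
p(7) = ⊕ of these = min[6, 10, 10, 18, 24] = 6.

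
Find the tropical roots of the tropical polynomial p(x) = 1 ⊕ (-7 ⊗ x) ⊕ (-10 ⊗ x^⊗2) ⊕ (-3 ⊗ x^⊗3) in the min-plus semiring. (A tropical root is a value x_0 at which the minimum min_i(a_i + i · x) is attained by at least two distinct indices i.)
Roots: {-7, 3, 8}

Each tropical root is a break point of the lower envelope of the lines y = a_i + i · x (there are 4 lines, with slopes 0, 1, ..., 3). Only the lines that attain the minimum somewhere contribute to roots; other lines are dominated. Here the surviving (envelope) indices are i = 3, i = 2, i = 1, i = 0.
Intersections between consecutive envelope lines give the roots: for adjacent envelope indices i < j the intersection is x = (a_i − a_j) / (j − i). Reading off the sorted break points: {-7, 3, 8}.
Verification: at each break x_0, at least two indices attain the minimum of min_i(a_i + i · x_0).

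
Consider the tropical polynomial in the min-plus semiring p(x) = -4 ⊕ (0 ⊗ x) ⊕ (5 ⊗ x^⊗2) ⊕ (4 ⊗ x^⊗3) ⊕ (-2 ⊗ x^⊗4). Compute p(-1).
p(-1) = -6

A tropical monomial a ⊗ x^⊗i evaluates to a + i · x. Evaluating each term at x = -1:
  Term 0 contributes -4 + 0 · -1 = -4
  Term 1 contributes 0 + 1 · -1 = -1
  Term 2 contributes 5 + 2 · -1 = 3
  Term 3 contributes 4 + 3 · -1 = 1
  Term 4 contributes -2 + 4 · -1 = -6
p(-1) = ⊕ of these = min[-4, -1, 3, 1, -6] = -6.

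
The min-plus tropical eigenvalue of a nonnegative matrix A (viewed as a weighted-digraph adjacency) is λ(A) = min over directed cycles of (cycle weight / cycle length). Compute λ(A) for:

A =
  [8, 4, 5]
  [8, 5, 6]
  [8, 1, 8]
λ(A) = 7/2

Enumerate directed cycles and compute their means (weight / length). Sample:
  cycle 0 → 0: weight = 8, length = 1, mean = 8/1 ≈ 8.000
  cycle 1 → 1: weight = 5, length = 1, mean = 5/1 ≈ 5.000
  cycle 2 → 2: weight = 8, length = 1, mean = 8/1 ≈ 8.000
  cycle 0 → 1 → 0: weight = 12, length = 2, mean = 12/2 ≈ 6.000
  cycle 0 → 2 → 0: weight = 13, length = 2, mean = 13/2 ≈ 6.500
  cycle 1 → 0 → 1: weight = 12, length = 2, mean = 12/2 ≈ 6.000
Minimum mean = 3.500, attained e.g. along the cycle 1 → 2 → 1 with weight 7 and length 2. So λ(A) = 7/2 = 7/2.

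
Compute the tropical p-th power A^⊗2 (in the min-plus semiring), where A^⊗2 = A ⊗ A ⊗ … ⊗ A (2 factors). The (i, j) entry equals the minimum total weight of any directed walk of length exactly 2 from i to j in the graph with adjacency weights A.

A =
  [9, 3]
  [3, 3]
A^⊗2 =
  [6, 6]
  [6, 6]

Each entry (A^⊗2)_ij equals the minimum over all length-2 walks i = v_0 → v_1 → … → v_2 = j of Σ_t A[v_t][v_{t+1}]. For example, for (i, j) = (0, 1) we minimise over 2 possible intermediate vertex sequences; the minimum is 6, attained along the walk 0 → 1 → 1.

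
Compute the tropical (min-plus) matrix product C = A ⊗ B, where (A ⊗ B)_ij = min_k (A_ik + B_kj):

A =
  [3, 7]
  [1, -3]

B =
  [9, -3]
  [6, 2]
A ⊗ B =
  [12, 0]
  [3, -2]

Apply the min-plus product entry-by-entry:
  C[0][0] = min over k of (A[0][0] + B[0][0] = 3 + 9 = 12, A[0][1] + B[1][0] = 7 + 6 = 13) = 12 (attained at k = 0)
  C[0][1] = min over k of (A[0][0] + B[0][1] = 3 + -3 = 0, A[0][1] + B[1][1] = 7 + 2 = 9) = 0 (attained at k = 0)
  C[1][0] = min over k of (A[1][0] + B[0][0] = 1 + 9 = 10, A[1][1] + B[1][0] = -3 + 6 = 3) = 3 (attained at k = 1)
  C[1][1] = min over k of (A[1][0] + B[0][1] = 1 + -3 = -2, A[1][1] + B[1][1] = -3 + 2 = -1) = -2 (attained at k = 0)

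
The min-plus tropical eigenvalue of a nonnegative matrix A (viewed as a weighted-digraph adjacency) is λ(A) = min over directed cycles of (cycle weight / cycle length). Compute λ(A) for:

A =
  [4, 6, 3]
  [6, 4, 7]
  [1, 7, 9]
λ(A) = 2

Enumerate directed cycles and compute their means (weight / length). Sample:
  cycle 0 → 0: weight = 4, length = 1, mean = 4/1 ≈ 4.000
  cycle 1 → 1: weight = 4, length = 1, mean = 4/1 ≈ 4.000
  cycle 2 → 2: weight = 9, length = 1, mean = 9/1 ≈ 9.000
  cycle 0 → 1 → 0: weight = 12, length = 2, mean = 12/2 ≈ 6.000
  cycle 0 → 2 → 0: weight = 4, length = 2, mean = 4/2 ≈ 2.000
  cycle 1 → 0 → 1: weight = 12, length = 2, mean = 12/2 ≈ 6.000
Minimum mean = 2.000, attained e.g. along the cycle 0 → 2 → 0 with weight 4 and length 2. So λ(A) = 4/2 = 2.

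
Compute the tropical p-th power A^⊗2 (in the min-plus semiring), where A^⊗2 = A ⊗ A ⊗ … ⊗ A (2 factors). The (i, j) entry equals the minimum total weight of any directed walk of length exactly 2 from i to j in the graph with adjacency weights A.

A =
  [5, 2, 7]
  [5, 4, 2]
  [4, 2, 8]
A^⊗2 =
  [7, 6, 4]
  [6, 4, 6]
  [7, 6, 4]

Each entry (A^⊗2)_ij equals the minimum over all length-2 walks i = v_0 → v_1 → … → v_2 = j of Σ_t A[v_t][v_{t+1}]. For example, for (i, j) = (0, 2) we minimise over 3 possible intermediate vertex sequences; the minimum is 4, attained along the walk 0 → 1 → 2.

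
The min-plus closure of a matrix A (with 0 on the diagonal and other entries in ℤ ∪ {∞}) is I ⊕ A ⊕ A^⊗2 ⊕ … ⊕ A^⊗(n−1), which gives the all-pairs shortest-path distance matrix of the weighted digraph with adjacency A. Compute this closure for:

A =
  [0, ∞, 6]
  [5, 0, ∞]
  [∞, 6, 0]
Closure =
  [0, 12, 6]
  [5, 0, 11]
  [11, 6, 0]

This is the Floyd-Warshall all-pairs shortest-path computation. For each intermediate vertex k = 0, 1, …, 2, update dist[i][j] ← min(dist[i][j], dist[i][k] + dist[k][j]). The final matrix gives, for each (i, j), the minimum total weight of any directed path from i to j (possibly empty when i = j).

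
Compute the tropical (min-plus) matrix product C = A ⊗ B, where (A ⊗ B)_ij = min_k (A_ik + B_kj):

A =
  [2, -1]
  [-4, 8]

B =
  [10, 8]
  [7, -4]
A ⊗ B =
  [6, -5]
  [6, 4]

Apply the min-plus product entry-by-entry:
  C[0][0] = min over k of (A[0][0] + B[0][0] = 2 + 10 = 12, A[0][1] + B[1][0] = -1 + 7 = 6) = 6 (attained at k = 1)
  C[0][1] = min over k of (A[0][0] + B[0][1] = 2 + 8 = 10, A[0][1] + B[1][1] = -1 + -4 = -5) = -5 (attained at k = 1)
  C[1][0] = min over k of (A[1][0] + B[0][0] = -4 + 10 = 6, A[1][1] + B[1][0] = 8 + 7 = 15) = 6 (attained at k = 0)
  C[1][1] = min over k of (A[1][0] + B[0][1] = -4 + 8 = 4, A[1][1] + B[1][1] = 8 + -4 = 4) = 4 (attained at k = 0)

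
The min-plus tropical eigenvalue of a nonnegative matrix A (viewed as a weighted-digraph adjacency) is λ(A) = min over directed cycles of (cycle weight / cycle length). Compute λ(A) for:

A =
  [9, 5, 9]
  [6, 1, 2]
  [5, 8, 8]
λ(A) = 1

Enumerate directed cycles and compute their means (weight / length). Sample:
  cycle 0 → 0: weight = 9, length = 1, mean = 9/1 ≈ 9.000
  cycle 1 → 1: weight = 1, length = 1, mean = 1/1 ≈ 1.000
  cycle 2 → 2: weight = 8, length = 1, mean = 8/1 ≈ 8.000
  cycle 0 → 1 → 0: weight = 11, length = 2, mean = 11/2 ≈ 5.500
  cycle 0 → 2 → 0: weight = 14, length = 2, mean = 14/2 ≈ 7.000
  cycle 1 → 0 → 1: weight = 11, length = 2, mean = 11/2 ≈ 5.500
Minimum mean = 1.000, attained e.g. along the cycle 1 → 1 with weight 1 and length 1. So λ(A) = 1/1 = 1.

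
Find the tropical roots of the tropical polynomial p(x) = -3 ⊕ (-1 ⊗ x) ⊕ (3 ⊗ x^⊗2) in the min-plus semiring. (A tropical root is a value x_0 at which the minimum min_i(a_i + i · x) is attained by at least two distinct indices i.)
Roots: {-4, -2}

Each tropical root is a break point of the lower envelope of the lines y = a_i + i · x (there are 3 lines, with slopes 0, 1, ..., 2). Only the lines that attain the minimum somewhere contribute to roots; other lines are dominated. Here the surviving (envelope) indices are i = 2, i = 1, i = 0.
Intersections between consecutive envelope lines give the roots: for adjacent envelope indices i < j the intersection is x = (a_i − a_j) / (j − i). Reading off the sorted break points: {-4, -2}.
Verification: at each break x_0, at least two indices attain the minimum of min_i(a_i + i · x_0).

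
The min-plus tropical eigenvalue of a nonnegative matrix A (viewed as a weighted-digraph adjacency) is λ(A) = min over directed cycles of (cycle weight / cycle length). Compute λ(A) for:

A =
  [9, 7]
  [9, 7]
λ(A) = 7

Enumerate directed cycles and compute their means (weight / length). Sample:
  cycle 0 → 0: weight = 9, length = 1, mean = 9/1 ≈ 9.000
  cycle 1 → 1: weight = 7, length = 1, mean = 7/1 ≈ 7.000
  cycle 0 → 1 → 0: weight = 16, length = 2, mean = 16/2 ≈ 8.000
  cycle 1 → 0 → 1: weight = 16, length = 2, mean = 16/2 ≈ 8.000
Minimum mean = 7.000, attained e.g. along the cycle 1 → 1 with weight 7 and length 1. So λ(A) = 7/1 = 7.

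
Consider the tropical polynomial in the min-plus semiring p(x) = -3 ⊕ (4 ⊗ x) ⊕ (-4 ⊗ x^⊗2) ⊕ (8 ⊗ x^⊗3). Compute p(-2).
p(-2) = -8

A tropical monomial a ⊗ x^⊗i evaluates to a + i · x. Evaluating each term at x = -2:
  Term 0 contributes -3 + 0 · -2 = -3
  Term 1 contributes 4 + 1 · -2 = 2
  Term 2 contributes -4 + 2 · -2 = -8
  Term 3 contributes 8 + 3 · -2 = 2
p(-2) = ⊕ of these = min[-3, 2, -8, 2] = -8.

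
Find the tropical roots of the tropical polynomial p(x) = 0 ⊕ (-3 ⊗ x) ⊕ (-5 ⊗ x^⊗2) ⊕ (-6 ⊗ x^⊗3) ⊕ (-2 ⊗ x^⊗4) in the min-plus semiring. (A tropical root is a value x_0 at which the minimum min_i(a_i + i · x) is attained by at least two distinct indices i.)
Roots: {-4, 1, 2, 3}

Each tropical root is a break point of the lower envelope of the lines y = a_i + i · x (there are 5 lines, with slopes 0, 1, ..., 4). Only the lines that attain the minimum somewhere contribute to roots; other lines are dominated. Here the surviving (envelope) indices are i = 4, i = 3, i = 2, i = 1, i = 0.
Intersections between consecutive envelope lines give the roots: for adjacent envelope indices i < j the intersection is x = (a_i − a_j) / (j − i). Reading off the sorted break points: {-4, 1, 2, 3}.
Verification: at each break x_0, at least two indices attain the minimum of min_i(a_i + i · x_0).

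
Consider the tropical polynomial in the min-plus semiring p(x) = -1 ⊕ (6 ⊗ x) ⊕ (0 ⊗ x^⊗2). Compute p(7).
p(7) = -1

A tropical monomial a ⊗ x^⊗i evaluates to a + i · x. Evaluating each term at x = 7:
  Term 0 contributes -1 + 0 · 7 = -1
  Term 1 contributes 6 + 1 · 7 = 13
  Term 2 contributes 0 + 2 · 7 = 14
p(7) = ⊕ of these = min[-1, 13, 14] = -1.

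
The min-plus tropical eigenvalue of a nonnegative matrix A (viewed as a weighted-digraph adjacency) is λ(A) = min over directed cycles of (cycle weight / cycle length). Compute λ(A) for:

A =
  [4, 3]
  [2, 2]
λ(A) = 2

Enumerate directed cycles and compute their means (weight / length). Sample:
  cycle 0 → 0: weight = 4, length = 1, mean = 4/1 ≈ 4.000
  cycle 1 → 1: weight = 2, length = 1, mean = 2/1 ≈ 2.000
  cycle 0 → 1 → 0: weight = 5, length = 2, mean = 5/2 ≈ 2.500
  cycle 1 → 0 → 1: weight = 5, length = 2, mean = 5/2 ≈ 2.500
Minimum mean = 2.000, attained e.g. along the cycle 1 → 1 with weight 2 and length 1. So λ(A) = 2/1 = 2.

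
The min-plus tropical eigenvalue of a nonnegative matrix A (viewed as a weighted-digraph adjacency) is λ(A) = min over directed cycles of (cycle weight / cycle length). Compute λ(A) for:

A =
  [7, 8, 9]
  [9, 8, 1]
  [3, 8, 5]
λ(A) = 4

Enumerate directed cycles and compute their means (weight / length). Sample:
  cycle 0 → 0: weight = 7, length = 1, mean = 7/1 ≈ 7.000
  cycle 1 → 1: weight = 8, length = 1, mean = 8/1 ≈ 8.000
  cycle 2 → 2: weight = 5, length = 1, mean = 5/1 ≈ 5.000
  cycle 0 → 1 → 0: weight = 17, length = 2, mean = 17/2 ≈ 8.500
  cycle 0 → 2 → 0: weight = 12, length = 2, mean = 12/2 ≈ 6.000
  cycle 1 → 0 → 1: weight = 17, length = 2, mean = 17/2 ≈ 8.500
Minimum mean = 4.000, attained e.g. along the cycle 0 → 1 → 2 → 0 with weight 12 and length 3. So λ(A) = 12/3 = 4.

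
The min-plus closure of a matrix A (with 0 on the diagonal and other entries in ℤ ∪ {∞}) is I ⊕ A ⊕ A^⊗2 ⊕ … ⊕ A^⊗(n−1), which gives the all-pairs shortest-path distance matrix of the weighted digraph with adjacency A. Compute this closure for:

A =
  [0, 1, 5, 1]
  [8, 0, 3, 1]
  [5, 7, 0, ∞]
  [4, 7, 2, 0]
Closure =
  [0, 1, 3, 1]
  [5, 0, 3, 1]
  [5, 6, 0, 6]
  [4, 5, 2, 0]

This is the Floyd-Warshall all-pairs shortest-path computation. For each intermediate vertex k = 0, 1, …, 3, update dist[i][j] ← min(dist[i][j], dist[i][k] + dist[k][j]). The final matrix gives, for each (i, j), the minimum total weight of any directed path from i to j (possibly empty when i = j).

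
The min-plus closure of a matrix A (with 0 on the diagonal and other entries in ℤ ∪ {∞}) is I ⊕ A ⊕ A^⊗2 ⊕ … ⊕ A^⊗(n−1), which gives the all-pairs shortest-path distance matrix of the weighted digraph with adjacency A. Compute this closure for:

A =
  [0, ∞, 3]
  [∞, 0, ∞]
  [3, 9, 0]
Closure =
  [0, 12, 3]
  [∞, 0, ∞]
  [3, 9, 0]

This is the Floyd-Warshall all-pairs shortest-path computation. For each intermediate vertex k = 0, 1, …, 2, update dist[i][j] ← min(dist[i][j], dist[i][k] + dist[k][j]). The final matrix gives, for each (i, j), the minimum total weight of any directed path from i to j (possibly empty when i = j).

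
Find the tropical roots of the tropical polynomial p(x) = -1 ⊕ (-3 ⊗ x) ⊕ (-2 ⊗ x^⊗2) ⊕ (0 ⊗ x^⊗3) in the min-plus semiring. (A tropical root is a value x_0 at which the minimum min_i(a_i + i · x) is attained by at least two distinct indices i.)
Roots: {-2, -1, 2}

Each tropical root is a break point of the lower envelope of the lines y = a_i + i · x (there are 4 lines, with slopes 0, 1, ..., 3). Only the lines that attain the minimum somewhere contribute to roots; other lines are dominated. Here the surviving (envelope) indices are i = 3, i = 2, i = 1, i = 0.
Intersections between consecutive envelope lines give the roots: for adjacent envelope indices i < j the intersection is x = (a_i − a_j) / (j − i). Reading off the sorted break points: {-2, -1, 2}.
Verification: at each break x_0, at least two indices attain the minimum of min_i(a_i + i · x_0).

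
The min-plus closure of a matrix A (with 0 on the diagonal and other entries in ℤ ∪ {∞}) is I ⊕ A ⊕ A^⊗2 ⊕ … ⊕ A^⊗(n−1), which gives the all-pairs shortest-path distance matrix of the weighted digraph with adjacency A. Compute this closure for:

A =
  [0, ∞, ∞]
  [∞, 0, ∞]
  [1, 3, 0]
Closure =
  [0, ∞, ∞]
  [∞, 0, ∞]
  [1, 3, 0]

This is the Floyd-Warshall all-pairs shortest-path computation. For each intermediate vertex k = 0, 1, …, 2, update dist[i][j] ← min(dist[i][j], dist[i][k] + dist[k][j]). The final matrix gives, for each (i, j), the minimum total weight of any directed path from i to j (possibly empty when i = j).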